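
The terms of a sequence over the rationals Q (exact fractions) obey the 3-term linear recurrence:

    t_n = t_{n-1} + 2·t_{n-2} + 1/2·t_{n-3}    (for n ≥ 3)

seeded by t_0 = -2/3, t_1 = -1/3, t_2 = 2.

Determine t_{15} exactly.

t_3 = 1·2 + 2·-1/3 + 1/2·-2/3 = 1
t_4 = 1·1 + 2·2 + 1/2·-1/3 = 29/6
t_5 = 1·29/6 + 2·1 + 1/2·2 = 47/6
t_6 = 1·47/6 + 2·29/6 + 1/2·1 = 18
t_7 = 1·18 + 2·47/6 + 1/2·29/6 = 433/12
t_8 = 1·433/12 + 2·18 + 1/2·47/6 = 76
t_9 = 1·76 + 2·433/12 + 1/2·18 = 943/6
t_10 = 1·943/6 + 2·76 + 1/2·433/12 = 7853/24
t_11 = 1·7853/24 + 2·943/6 + 1/2·76 = 16309/24
t_12 = 1·16309/24 + 2·7853/24 + 1/2·943/6 = 33901/24
t_13 = 1·33901/24 + 2·16309/24 + 1/2·7853/24 = 140891/48
t_14 = 1·140891/48 + 2·33901/24 + 1/2·16309/24 = 73201/12
t_15 = 1·73201/12 + 2·140891/48 + 1/2·33901/24 = 202829/16

202829/16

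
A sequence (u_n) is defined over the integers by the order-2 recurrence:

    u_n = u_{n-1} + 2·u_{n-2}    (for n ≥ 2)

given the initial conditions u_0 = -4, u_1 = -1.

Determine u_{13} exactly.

u_2 = 1·-1 + 2·-4 = -9
u_3 = 1·-9 + 2·-1 = -11
u_4 = 1·-11 + 2·-9 = -29
u_5 = 1·-29 + 2·-11 = -51
u_6 = 1·-51 + 2·-29 = -109
u_7 = 1·-109 + 2·-51 = -211
u_8 = 1·-211 + 2·-109 = -429
u_9 = 1·-429 + 2·-211 = -851
u_10 = 1·-851 + 2·-429 = -1709
u_11 = 1·-1709 + 2·-851 = -3411
u_12 = 1·-3411 + 2·-1709 = -6829
u_13 = 1·-6829 + 2·-3411 = -13651

-13651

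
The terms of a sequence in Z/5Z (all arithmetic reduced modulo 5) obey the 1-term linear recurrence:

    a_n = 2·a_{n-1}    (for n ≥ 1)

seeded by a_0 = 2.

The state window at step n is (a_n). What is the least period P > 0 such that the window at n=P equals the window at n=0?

n=0: window = (2)
n=1: window = (4)
n=2: window = (3)
n=3: window = (1)
n=4: window = (2)
window at n=4 equals window at n=0 → period = 4

4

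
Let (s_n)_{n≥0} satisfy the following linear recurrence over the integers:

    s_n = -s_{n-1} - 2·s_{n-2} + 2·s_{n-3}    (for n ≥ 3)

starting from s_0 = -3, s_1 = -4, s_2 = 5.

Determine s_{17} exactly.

20235

s_3 = -1·5 + -2·-4 + 2·-3 = -3
s_4 = -1·-3 + -2·5 + 2·-4 = -15
s_5 = -1·-15 + -2·-3 + 2·5 = 31
s_6 = -1·31 + -2·-15 + 2·-3 = -7
s_7 = -1·-7 + -2·31 + 2·-15 = -85
s_8 = -1·-85 + -2·-7 + 2·31 = 161
s_9 = -1·161 + -2·-85 + 2·-7 = -5
s_10 = -1·-5 + -2·161 + 2·-85 = -487
s_11 = -1·-487 + -2·-5 + 2·161 = 819
s_12 = -1·819 + -2·-487 + 2·-5 = 145
s_13 = -1·145 + -2·819 + 2·-487 = -2757
s_14 = -1·-2757 + -2·145 + 2·819 = 4105
s_15 = -1·4105 + -2·-2757 + 2·145 = 1699
s_16 = -1·1699 + -2·4105 + 2·-2757 = -15423
s_17 = -1·-15423 + -2·1699 + 2·4105 = 20235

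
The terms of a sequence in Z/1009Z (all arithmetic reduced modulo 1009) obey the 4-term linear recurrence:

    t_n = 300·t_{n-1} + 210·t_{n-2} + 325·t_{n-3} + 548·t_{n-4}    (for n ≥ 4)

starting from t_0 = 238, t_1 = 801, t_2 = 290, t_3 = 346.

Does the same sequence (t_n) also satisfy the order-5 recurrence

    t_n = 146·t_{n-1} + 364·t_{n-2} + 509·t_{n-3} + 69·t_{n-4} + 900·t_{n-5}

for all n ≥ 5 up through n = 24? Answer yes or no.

no

Terms t_0..t_24: 238, 801, 290, 346, 499, 826, 398, 901, 799, 899, 968, 624, 517, 645, 100, 406, 71, 128, 927, 638, 420, 774, 512, 109, 386
n=5: candidate gives 387, actual t_5 = 826 ✗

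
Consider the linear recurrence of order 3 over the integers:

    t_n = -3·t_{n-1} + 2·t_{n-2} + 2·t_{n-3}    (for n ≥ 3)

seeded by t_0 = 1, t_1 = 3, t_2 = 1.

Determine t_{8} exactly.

t_3 = -3·1 + 2·3 + 2·1 = 5
t_4 = -3·5 + 2·1 + 2·3 = -7
t_5 = -3·-7 + 2·5 + 2·1 = 33
t_6 = -3·33 + 2·-7 + 2·5 = -103
t_7 = -3·-103 + 2·33 + 2·-7 = 361
t_8 = -3·361 + 2·-103 + 2·33 = -1223

-1223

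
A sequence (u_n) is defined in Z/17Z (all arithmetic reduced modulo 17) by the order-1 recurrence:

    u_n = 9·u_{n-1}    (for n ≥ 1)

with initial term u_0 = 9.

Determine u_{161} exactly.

13

u_1 = 9·9 = 13
u_2 = 9·13 = 15
u_3 = 9·15 = 16
u_4 = 9·16 = 8
u_5 = 9·8 = 4
u_6 = 9·4 = 2
u_7 = 9·2 = 1
u_8 = 9·1 = 9
(u_8) = (9) = (u_0), so the sequence has period 8.
161 ≡ 1 (mod 8), hence u_161 = u_1 = 13.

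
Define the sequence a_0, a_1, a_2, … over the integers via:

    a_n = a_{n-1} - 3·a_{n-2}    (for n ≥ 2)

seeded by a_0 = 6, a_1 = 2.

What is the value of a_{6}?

14

a_2 = 1·2 + -3·6 = -16
a_3 = 1·-16 + -3·2 = -22
a_4 = 1·-22 + -3·-16 = 26
a_5 = 1·26 + -3·-22 = 92
a_6 = 1·92 + -3·26 = 14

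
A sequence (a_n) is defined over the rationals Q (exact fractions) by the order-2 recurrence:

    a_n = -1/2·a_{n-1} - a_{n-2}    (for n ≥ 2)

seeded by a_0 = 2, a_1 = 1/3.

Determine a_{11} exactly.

4649/3072

a_2 = -1/2·1/3 + -1·2 = -13/6
a_3 = -1/2·-13/6 + -1·1/3 = 3/4
a_4 = -1/2·3/4 + -1·-13/6 = 43/24
a_5 = -1/2·43/24 + -1·3/4 = -79/48
a_6 = -1/2·-79/48 + -1·43/24 = -31/32
a_7 = -1/2·-31/32 + -1·-79/48 = 409/192
a_8 = -1/2·409/192 + -1·-31/32 = -37/384
a_9 = -1/2·-37/384 + -1·409/192 = -533/256
a_10 = -1/2·-533/256 + -1·-37/384 = 1747/1536
a_11 = -1/2·1747/1536 + -1·-533/256 = 4649/3072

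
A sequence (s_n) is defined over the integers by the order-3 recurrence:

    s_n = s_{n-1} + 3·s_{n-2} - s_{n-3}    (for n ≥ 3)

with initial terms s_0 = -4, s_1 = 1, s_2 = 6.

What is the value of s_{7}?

299

s_3 = 1·6 + 3·1 + -1·-4 = 13
s_4 = 1·13 + 3·6 + -1·1 = 30
s_5 = 1·30 + 3·13 + -1·6 = 63
s_6 = 1·63 + 3·30 + -1·13 = 140
s_7 = 1·140 + 3·63 + -1·30 = 299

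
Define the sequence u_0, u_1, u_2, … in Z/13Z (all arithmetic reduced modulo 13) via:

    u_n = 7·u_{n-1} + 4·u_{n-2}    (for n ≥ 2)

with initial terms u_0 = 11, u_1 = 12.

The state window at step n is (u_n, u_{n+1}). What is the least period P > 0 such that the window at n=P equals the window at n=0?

n=0: window = (11, 12)
n=1: window = (12, 11)
n=2: window = (11, 8)
n=3: window = (8, 9)
n=4: window = (9, 4)
n=5: window = (4, 12)
n=6: window = (12, 9)
n=7: window = (9, 7)
n=8: window = (7, 7)
n=9: window = (7, 12)
n=10: window = (12, 8)
n=11: window = (8, 0)
n=12: window = (0, 6)
n=13: window = (6, 3)
n=14: window = (3, 6)
n=15: window = (6, 2)
n=16: window = (2, 12)
n=17: window = (12, 1)
n=18: window = (1, 3)
n=19: window = (3, 12)
n=20: window = (12, 5)
n=21: window = (5, 5)
n=22: window = (5, 3)
n=23: window = (3, 2)
n=24: window = (2, 0)
n=25: window = (0, 8)
n=26: window = (8, 4)
n=27: window = (4, 8)
n=28: window = (8, 7)
n=29: window = (7, 3)
n=30: window = (3, 10)
n=31: window = (10, 4)
n=32: window = (4, 3)
n=33: window = (3, 11)
n=34: window = (11, 11)
n=35: window = (11, 4)
n=36: window = (4, 7)
n=37: window = (7, 0)
n=38: window = (0, 2)
n=39: window = (2, 1)
n=40: window = (1, 2)
…
n=76: window = (6, 0)
n=77: window = (0, 11)
n=78: window = (11, 12)
window at n=78 equals window at n=0 → period = 78

78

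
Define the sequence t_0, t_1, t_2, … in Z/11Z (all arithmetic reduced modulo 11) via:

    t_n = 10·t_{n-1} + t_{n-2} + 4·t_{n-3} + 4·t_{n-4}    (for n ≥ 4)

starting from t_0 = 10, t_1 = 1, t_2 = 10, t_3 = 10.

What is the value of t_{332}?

t_4 = 10·10 + 1·10 + 4·1 + 4·10 = 0
t_5 = 10·0 + 1·10 + 4·10 + 4·1 = 10
t_6 = 10·10 + 1·0 + 4·10 + 4·10 = 4
t_7 = 10·4 + 1·10 + 4·0 + 4·10 = 2
t_8 = 10·2 + 1·4 + 4·10 + 4·0 = 9
t_9 = 10·9 + 1·2 + 4·4 + 4·10 = 5
Continuing the recurrence:
  t_10 = 6;  t_11 = 10;  t_12 = 8;  t_13 = 2;  t_14 = 4;  t_15 = 4
  t_16 = 7;  t_17 = 10;  t_18 = 7;  t_19 = 3;  t_20 = 6;  t_21 = 10
  t_22 = 3;  t_23 = 10;  t_24 = 2;  t_25 = 5;  t_26 = 5;  t_27 = 4
  t_28 = 7;  t_29 = 4;  t_30 = 6;  t_31 = 9;  t_32 = 8;  t_33 = 8
  t_34 = 5;  t_35 = 5;  t_36 = 9;  t_37 = 4;  t_38 = 1;  t_39 = 4
  t_40 = 5;  t_41 = 8;  t_42 = 6;  t_43 = 5;  t_44 = 9;  t_45 = 8
  t_46 = 1;  t_47 = 8;  t_48 = 6;  t_49 = 5;  t_50 = 4;  t_51 = 2
  t_52 = 2;  t_53 = 3;  t_54 = 1;  t_55 = 7;  t_56 = 3;  t_57 = 9
  t_58 = 4;  t_59 = 1;  t_60 = 7;  t_61 = 2;  t_62 = 3;  t_63 = 9
  t_64 = 8;  t_65 = 10;  t_66 = 2;  t_67 = 10;  t_68 = 9;  t_69 = 5
  t_70 = 8;  t_71 = 7;  t_72 = 2;  t_73 = 2;  t_74 = 5;  t_75 = 0
  t_76 = 10;  t_77 = 7;  t_78 = 1;  t_79 = 2;  t_80 = 1;  t_81 = 0
  t_82 = 2;  t_83 = 10;  t_84 = 7;  t_85 = 0;  t_86 = 0;  t_87 = 2
  t_88 = 4;  t_89 = 9;  t_90 = 3;  t_91 = 8;  t_92 = 3;  t_93 = 9
  t_94 = 5;  t_95 = 4;  t_96 = 5;  t_97 = 0;  t_98 = 8;  t_99 = 6
  t_100 = 0;  t_101 = 5;  t_102 = 7;  t_103 = 0;  t_104 = 5;  t_105 = 10
  t_106 = 1;  t_107 = 7;  t_108 = 10;  t_109 = 8;  t_110 = 1;  t_111 = 9
  t_112 = 9;  t_113 = 3;  t_114 = 2;  t_115 = 7;  t_116 = 10;  t_117 = 6
  t_118 = 7;  t_119 = 1;  t_120 = 4;  t_121 = 5;  t_122 = 9;  t_123 = 5
  t_124 = 7;  t_125 = 10;  t_126 = 9;  t_127 = 5;  t_128 = 6;  t_129 = 9
  t_130 = 9;  t_131 = 0;  t_132 = 3;  t_133 = 3;  t_134 = 3;  t_135 = 1
  t_136 = 4;  t_137 = 10;  t_138 = 10;  t_139 = 9;  t_140 = 2;  t_141 = 10
  t_142 = 2;  t_143 = 8;  t_144 = 9;  t_145 = 3;  t_146 = 2;  t_147 = 3
  t_148 = 3;  t_149 = 9;  t_150 = 3;  t_151 = 8;  t_152 = 10;  t_153 = 2
  t_154 = 8;  t_155 = 0;  t_156 = 1;  t_157 = 6;  t_158 = 5;  t_159 = 5
  t_160 = 6;  t_161 = 10;  t_162 = 3;  t_163 = 7;  t_164 = 5;  t_165 = 10
  t_166 = 2;  t_167 = 1;  t_168 = 6;  t_169 = 10;  t_170 = 8;  t_171 = 8
  t_172 = 9;  t_173 = 5;  t_174 = 2;  t_175 = 5;  t_176 = 9;  t_177 = 2
  t_178 = 2;  t_179 = 1;  t_180 = 1;  t_181 = 5;  t_182 = 8;  t_183 = 5
  t_184 = 5;  t_185 = 8;  t_186 = 5;  t_187 = 10;  t_188 = 3;  t_189 = 4
  t_190 = 4;  t_191 = 8;  t_192 = 2;  t_193 = 5;  t_194 = 1;  t_195 = 0
  t_196 = 7;  t_197 = 6;  t_198 = 5;  t_199 = 7;  t_200 = 6;  t_201 = 1
  t_202 = 9;  t_203 = 0;  t_204 = 4;  t_205 = 3;  t_206 = 4;  t_207 = 4
  t_208 = 6;  t_209 = 4;  t_210 = 1;  t_211 = 10;  t_212 = 9;  t_213 = 10
  t_214 = 10;  t_215 = 10;  t_216 = 10;  t_217 = 3;  t_218 = 10;  t_219 = 7
  t_220 = 0;  t_221 = 4;  t_222 = 9;  t_223 = 1;  t_224 = 2;  t_225 = 7
  t_226 = 2;  t_227 = 6;  t_228 = 10;  t_229 = 10;  t_230 = 10;  t_231 = 9
  t_232 = 4;  t_233 = 8;  t_234 = 6;  t_235 = 10;  t_236 = 0;  t_237 = 0
  t_238 = 9;  t_239 = 9;  t_240 = 0;  t_241 = 1;  t_242 = 5;  t_243 = 10
  t_244 = 10;  t_245 = 2;  t_246 = 2;  t_247 = 3;  t_248 = 3;  t_249 = 5
  t_250 = 7;  t_251 = 0;  t_252 = 6;  t_253 = 9;  t_254 = 3;  t_255 = 8
  t_256 = 0;  t_257 = 1;  t_258 = 10;  t_259 = 1;  t_260 = 2;  t_261 = 10
  t_262 = 3;  t_263 = 8;  t_264 = 10;  t_265 = 6;  t_266 = 4;  t_267 = 8
  t_268 = 5;  t_269 = 10;  t_270 = 10;  t_271 = 8;  t_272 = 7;  t_273 = 4
  t_274 = 9;  t_275 = 0;  t_276 = 9;  t_277 = 10;  t_278 = 2;  t_279 = 0
  t_280 = 1;  t_281 = 3;  t_282 = 6;  t_283 = 1;  t_284 = 10;  t_285 = 5
  t_286 = 0;  t_287 = 5;  t_288 = 0;  t_289 = 3;  t_290 = 6;  t_291 = 6
  t_292 = 1;  t_293 = 8;  t_294 = 8;  t_295 = 6;  t_296 = 5;  t_297 = 10
  t_298 = 7;  t_299 = 3;  t_300 = 9;  t_301 = 7;  t_302 = 9;  t_303 = 2
  t_304 = 5;  t_305 = 6;  t_306 = 10;  t_307 = 2;  t_308 = 8;  t_309 = 3
  t_310 = 9;  t_311 = 1;  t_312 = 8;  t_313 = 8;  t_314 = 7;  t_315 = 4
  t_316 = 1;  t_317 = 8;  t_318 = 4;  t_319 = 2;  t_320 = 5;  t_321 = 1
  t_322 = 6;  t_323 = 1;  t_324 = 7;  t_325 = 0;  t_326 = 2;  t_327 = 8
  t_328 = 0;  t_329 = 5;  t_330 = 2
t_331 = 10·2 + 1·5 + 4·0 + 4·8 = 2
t_332 = 10·2 + 1·2 + 4·5 + 4·0 = 9

9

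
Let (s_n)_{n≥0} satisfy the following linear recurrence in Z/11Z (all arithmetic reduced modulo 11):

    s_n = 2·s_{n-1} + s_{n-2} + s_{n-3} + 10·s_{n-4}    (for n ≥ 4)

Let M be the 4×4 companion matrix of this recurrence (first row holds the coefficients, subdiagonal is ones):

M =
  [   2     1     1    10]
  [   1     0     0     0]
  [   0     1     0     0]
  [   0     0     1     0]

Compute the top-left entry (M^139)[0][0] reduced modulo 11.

7

(M^139)[0][0] is the top entry after applying M 139 times to the unit state (1, 0, 0, 0). Equivalently it is h_{142} for the auxiliary sequence (h_n) obeying the same recurrence with h_3 = 1 and h_i = 0 for 0 ≤ i < 3:
h_4 = 2·1 + 1·0 + 1·0 + 10·0 = 2
h_5 = 2·2 + 1·1 + 1·0 + 10·0 = 5
h_6 = 2·5 + 1·2 + 1·1 + 10·0 = 2
h_7 = 2·2 + 1·5 + 1·2 + 10·1 = 10
h_8 = 2·10 + 1·2 + 1·5 + 10·2 = 3
h_9 = 2·3 + 1·10 + 1·2 + 10·5 = 2
Continuing the recurrence:
  h_10 = 4;  h_11 = 3;  h_12 = 9;  h_13 = 1;  h_14 = 10;  h_15 = 5
  h_16 = 1;  h_17 = 5;  h_18 = 6;  h_19 = 2;  h_20 = 3;  h_21 = 9
  h_22 = 6;  h_23 = 0;  h_24 = 1;  h_25 = 10;  h_26 = 4;  h_27 = 8
  h_28 = 7;  h_29 = 5;  h_30 = 10;  h_31 = 2;  h_32 = 1;  h_33 = 9
  h_34 = 0;  h_35 = 8;  h_36 = 2;  h_37 = 3;  h_38 = 5;  h_39 = 7
  h_40 = 9;  h_41 = 5;  h_42 = 10;  h_43 = 5;  h_44 = 5;  h_45 = 9
  h_46 = 7;  h_47 = 1;  h_48 = 2;  h_49 = 3;  h_50 = 2;  h_51 = 8
  h_52 = 8;  h_53 = 1;  h_54 = 5;  h_55 = 0;  h_56 = 9;  h_57 = 0
  h_58 = 4;  h_59 = 6;  h_60 = 7;  h_61 = 2;  h_62 = 2;  h_63 = 7
  h_64 = 0;  h_65 = 7;  h_66 = 8;  h_67 = 5;  h_68 = 3;  h_69 = 1
  h_70 = 2;  h_71 = 3;  h_72 = 6;  h_73 = 5;  h_74 = 6;  h_75 = 9
  h_76 = 1;  h_77 = 1;  h_78 = 6;  h_79 = 5;  h_80 = 5;  h_81 = 9
  h_82 = 0;  h_83 = 9;  h_84 = 0;  h_85 = 0;  h_86 = 9;  h_87 = 9
  h_88 = 5;  h_89 = 6;  h_90 = 6;  h_91 = 3;  h_92 = 2;  h_93 = 7
  h_94 = 2;  h_95 = 10;  h_96 = 5;  h_97 = 4;  h_98 = 10;  h_99 = 8
  h_100 = 3;  h_101 = 9;  h_102 = 8;  h_103 = 9;  h_104 = 10;  h_105 = 6
  h_106 = 1;  h_107 = 9;  h_108 = 4;  h_109 = 1;  h_110 = 3;  h_111 = 2
  h_112 = 4;  h_113 = 1;  h_114 = 5;  h_115 = 2;  h_116 = 6;  h_117 = 7
  h_118 = 6;  h_119 = 1;  h_120 = 9;  h_121 = 7;  h_122 = 7;  h_123 = 7
  h_124 = 8;  h_125 = 1;  h_126 = 10;  h_127 = 0;  h_128 = 3;  h_129 = 4
  h_130 = 1;  h_131 = 9;  h_132 = 9;  h_133 = 2;  h_134 = 10;  h_135 = 0
  h_136 = 3;  h_137 = 3;  h_138 = 10;  h_139 = 4;  h_140 = 7
h_141 = 2·7 + 1·4 + 1·10 + 10·3 = 3
h_142 = 2·3 + 1·7 + 1·4 + 10·10 = 7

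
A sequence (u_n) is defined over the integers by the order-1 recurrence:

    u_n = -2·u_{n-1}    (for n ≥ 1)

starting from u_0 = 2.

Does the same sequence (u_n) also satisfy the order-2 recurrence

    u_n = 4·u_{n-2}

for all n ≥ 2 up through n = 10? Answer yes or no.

yes

Terms u_0..u_10: 2, -4, 8, -16, 32, -64, 128, -256, 512, -1024, 2048
n=2: candidate gives 8, actual u_2 = 8 ✓
n=3: candidate gives -16, actual u_3 = -16 ✓
n=4: candidate gives 32, actual u_4 = 32 ✓
n=5: candidate gives -64, actual u_5 = -64 ✓
n=6: candidate gives 128, actual u_6 = 128 ✓
n=7: candidate gives -256, actual u_7 = -256 ✓
n=8: candidate gives 512, actual u_8 = 512 ✓
n=9: candidate gives -1024, actual u_9 = -1024 ✓
n=10: candidate gives 2048, actual u_10 = 2048 ✓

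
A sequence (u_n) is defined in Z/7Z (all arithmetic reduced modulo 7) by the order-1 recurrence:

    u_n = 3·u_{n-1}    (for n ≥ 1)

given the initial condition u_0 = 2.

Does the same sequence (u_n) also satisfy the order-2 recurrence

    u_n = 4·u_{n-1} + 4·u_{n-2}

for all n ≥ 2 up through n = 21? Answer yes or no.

yes

Terms u_0..u_21: 2, 6, 4, 5, 1, 3, 2, 6, 4, 5, 1, 3, 2, 6, 4, 5, 1, 3, 2, 6, 4, 5
n=2: candidate gives 4, actual u_2 = 4 ✓
n=3: candidate gives 5, actual u_3 = 5 ✓
n=4: candidate gives 1, actual u_4 = 1 ✓
n=5: candidate gives 3, actual u_5 = 3 ✓
n=6: candidate gives 2, actual u_6 = 2 ✓
n=7: candidate gives 6, actual u_7 = 6 ✓
n=8: candidate gives 4, actual u_8 = 4 ✓
n=9: candidate gives 5, actual u_9 = 5 ✓
n=10: candidate gives 1, actual u_10 = 1 ✓
n=11: candidate gives 3, actual u_11 = 3 ✓
n=12: candidate gives 2, actual u_12 = 2 ✓
n=13: candidate gives 6, actual u_13 = 6 ✓
n=14: candidate gives 4, actual u_14 = 4 ✓
n=15: candidate gives 5, actual u_15 = 5 ✓
n=16: candidate gives 1, actual u_16 = 1 ✓
n=17: candidate gives 3, actual u_17 = 3 ✓
n=18: candidate gives 2, actual u_18 = 2 ✓
n=19: candidate gives 6, actual u_19 = 6 ✓
n=20: candidate gives 4, actual u_20 = 4 ✓
n=21: candidate gives 5, actual u_21 = 5 ✓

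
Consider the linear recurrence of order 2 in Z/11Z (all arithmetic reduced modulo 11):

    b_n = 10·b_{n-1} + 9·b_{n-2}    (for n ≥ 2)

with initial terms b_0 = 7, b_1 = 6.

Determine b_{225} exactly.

7

b_2 = 10·6 + 9·7 = 2
b_3 = 10·2 + 9·6 = 8
b_4 = 10·8 + 9·2 = 10
b_5 = 10·10 + 9·8 = 7
b_6 = 10·7 + 9·10 = 6
(b_5, b_6) = (7, 6) = (b_0, b_1), so the sequence has period 5.
225 ≡ 0 (mod 5), hence b_225 = b_0 = 7.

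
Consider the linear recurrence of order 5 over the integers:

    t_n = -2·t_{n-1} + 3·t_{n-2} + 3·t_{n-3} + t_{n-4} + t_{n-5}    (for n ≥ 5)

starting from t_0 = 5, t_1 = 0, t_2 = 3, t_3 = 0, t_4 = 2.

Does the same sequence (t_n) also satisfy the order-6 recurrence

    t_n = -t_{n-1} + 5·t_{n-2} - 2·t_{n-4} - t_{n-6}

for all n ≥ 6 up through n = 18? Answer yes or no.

yes

Terms t_0..t_18: 5, 0, 3, 0, 2, 10, -11, 61, -123, 408, -1003, 2911, -7669, 21347, -57563, 158068, -429542, 1174277, -3199192
n=6: candidate gives -11, actual t_6 = -11 ✓
n=7: candidate gives 61, actual t_7 = 61 ✓
n=8: candidate gives -123, actual t_8 = -123 ✓
n=9: candidate gives 408, actual t_9 = 408 ✓
n=10: candidate gives -1003, actual t_10 = -1003 ✓
n=11: candidate gives 2911, actual t_11 = 2911 ✓
n=12: candidate gives -7669, actual t_12 = -7669 ✓
n=13: candidate gives 21347, actual t_13 = 21347 ✓
n=14: candidate gives -57563, actual t_14 = -57563 ✓
n=15: candidate gives 158068, actual t_15 = 158068 ✓
n=16: candidate gives -429542, actual t_16 = -429542 ✓
n=17: candidate gives 1174277, actual t_17 = 1174277 ✓
n=18: candidate gives -3199192, actual t_18 = -3199192 ✓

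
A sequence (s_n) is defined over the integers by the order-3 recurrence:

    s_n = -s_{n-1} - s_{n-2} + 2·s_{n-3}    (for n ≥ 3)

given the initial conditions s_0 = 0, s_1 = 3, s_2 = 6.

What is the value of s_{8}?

s_3 = -1·6 + -1·3 + 2·0 = -9
s_4 = -1·-9 + -1·6 + 2·3 = 9
s_5 = -1·9 + -1·-9 + 2·6 = 12
s_6 = -1·12 + -1·9 + 2·-9 = -39
s_7 = -1·-39 + -1·12 + 2·9 = 45
s_8 = -1·45 + -1·-39 + 2·12 = 18

18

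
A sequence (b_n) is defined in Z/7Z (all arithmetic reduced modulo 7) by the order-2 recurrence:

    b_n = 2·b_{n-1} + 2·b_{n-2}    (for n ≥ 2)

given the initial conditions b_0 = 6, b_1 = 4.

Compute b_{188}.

b_2 = 2·4 + 2·6 = 6
b_3 = 2·6 + 2·4 = 6
b_4 = 2·6 + 2·6 = 3
b_5 = 2·3 + 2·6 = 4
b_6 = 2·4 + 2·3 = 0
b_7 = 2·0 + 2·4 = 1
b_8 = 2·1 + 2·0 = 2
b_9 = 2·2 + 2·1 = 6
b_10 = 2·6 + 2·2 = 2
b_11 = 2·2 + 2·6 = 2
b_12 = 2·2 + 2·2 = 1
b_13 = 2·1 + 2·2 = 6
b_14 = 2·6 + 2·1 = 0
b_15 = 2·0 + 2·6 = 5
b_16 = 2·5 + 2·0 = 3
b_17 = 2·3 + 2·5 = 2
b_18 = 2·2 + 2·3 = 3
b_19 = 2·3 + 2·2 = 3
b_20 = 2·3 + 2·3 = 5
b_21 = 2·5 + 2·3 = 2
b_22 = 2·2 + 2·5 = 0
b_23 = 2·0 + 2·2 = 4
b_24 = 2·4 + 2·0 = 1
b_25 = 2·1 + 2·4 = 3
b_26 = 2·3 + 2·1 = 1
b_27 = 2·1 + 2·3 = 1
b_28 = 2·1 + 2·1 = 4
b_29 = 2·4 + 2·1 = 3
b_30 = 2·3 + 2·4 = 0
b_31 = 2·0 + 2·3 = 6
b_32 = 2·6 + 2·0 = 5
b_33 = 2·5 + 2·6 = 1
b_34 = 2·1 + 2·5 = 5
b_35 = 2·5 + 2·1 = 5
b_36 = 2·5 + 2·5 = 6
b_37 = 2·6 + 2·5 = 1
b_38 = 2·1 + 2·6 = 0
b_39 = 2·0 + 2·1 = 2
b_40 = 2·2 + 2·0 = 4
b_41 = 2·4 + 2·2 = 5
b_42 = 2·5 + 2·4 = 4
b_43 = 2·4 + 2·5 = 4
b_44 = 2·4 + 2·4 = 2
b_45 = 2·2 + 2·4 = 5
b_46 = 2·5 + 2·2 = 0
b_47 = 2·0 + 2·5 = 3
b_48 = 2·3 + 2·0 = 6
b_49 = 2·6 + 2·3 = 4
(b_48, b_49) = (6, 4) = (b_0, b_1), so the sequence has period 48.
188 ≡ 44 (mod 48), hence b_188 = b_44 = 2.

2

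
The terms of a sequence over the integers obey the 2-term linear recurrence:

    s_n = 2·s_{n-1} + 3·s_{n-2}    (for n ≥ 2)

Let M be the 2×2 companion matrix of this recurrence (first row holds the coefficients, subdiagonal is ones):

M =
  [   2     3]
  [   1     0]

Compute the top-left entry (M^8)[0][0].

(M^8)[0][0] is the top entry after applying M 8 times to the unit state (1, 0). Equivalently it is h_{9} for the auxiliary sequence (h_n) obeying the same recurrence with h_1 = 1 and h_i = 0 for 0 ≤ i < 1:
h_2 = 2·1 + 3·0 = 2
h_3 = 2·2 + 3·1 = 7
h_4 = 2·7 + 3·2 = 20
h_5 = 2·20 + 3·7 = 61
h_6 = 2·61 + 3·20 = 182
h_7 = 2·182 + 3·61 = 547
h_8 = 2·547 + 3·182 = 1640
h_9 = 2·1640 + 3·547 = 4921

4921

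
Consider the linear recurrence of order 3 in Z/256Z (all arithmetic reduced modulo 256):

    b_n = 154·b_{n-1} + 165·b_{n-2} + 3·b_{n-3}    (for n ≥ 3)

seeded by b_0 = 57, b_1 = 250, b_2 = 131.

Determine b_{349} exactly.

b_3 = 154·131 + 165·250 + 3·57 = 155
b_4 = 154·155 + 165·131 + 3·250 = 155
b_5 = 154·155 + 165·155 + 3·131 = 174
b_6 = 154·174 + 165·155 + 3·155 = 100
b_7 = 154·100 + 165·174 + 3·155 = 31
b_8 = 154·31 + 165·100 + 3·174 = 36
Continuing the recurrence:
  b_9 = 207;  b_10 = 23;  b_11 = 173;  b_12 = 82;  b_13 = 26;  b_14 = 133
  b_15 = 186;  b_16 = 235;  b_17 = 207;  b_18 = 43;  b_19 = 10;  b_20 = 40
  b_21 = 3;  b_22 = 180;  b_23 = 175;  b_24 = 83;  b_25 = 213;  b_26 = 174
  b_27 = 238;  b_28 = 209;  b_29 = 42;  b_30 = 195;  b_31 = 211;  b_32 = 27
  b_33 = 134;  b_34 = 124;  b_35 = 71;  b_36 = 52;  b_37 = 127;  b_38 = 191
  b_39 = 93;  b_40 = 138;  b_41 = 50;  b_42 = 29;  b_43 = 74;  b_44 = 203
  b_45 = 39;  b_46 = 43;  b_47 = 98;  b_48 = 32;  b_49 = 235;  b_50 = 36
  b_51 = 127;  b_52 = 91;  b_53 = 5;  b_54 = 38;  b_55 = 38;  b_56 = 105
  b_57 = 26;  b_58 = 195;  b_59 = 75;  b_60 = 27;  b_61 = 222;  b_62 = 212
  b_63 = 239;  b_64 = 4;  b_65 = 239;  b_66 = 39;  b_67 = 141;  b_68 = 194
  b_69 = 10;  b_70 = 181;  b_71 = 154;  b_72 = 107;  b_73 = 191;  b_74 = 171
  b_75 = 58;  b_76 = 88;  b_77 = 83;  b_78 = 84;  b_79 = 15;  b_80 = 35
  b_81 = 181;  b_82 = 158;  b_83 = 30;  b_84 = 1;  b_85 = 202;  b_86 = 131
  b_87 = 3;  b_88 = 155;  b_89 = 182;  b_90 = 108;  b_91 = 23;  b_92 = 148
  b_93 = 31;  b_94 = 79;  b_95 = 61;  b_96 = 250;  b_97 = 162;  b_98 = 77
  b_99 = 170;  b_100 = 203;  b_101 = 151;  b_102 = 171;  b_103 = 146;  b_104 = 208
  b_105 = 59;  b_106 = 68;  b_107 = 95;  b_108 = 171;  b_109 = 229;  b_110 = 22
  b_111 = 214;  b_112 = 153;  b_113 = 58;  b_114 = 3;  b_115 = 251;  b_116 = 155
  b_117 = 14;  b_118 = 68;  b_119 = 191;  b_120 = 228;  b_121 = 15;  b_122 = 55
  b_123 = 109;  b_124 = 50;  b_125 = 250;  b_126 = 229;  b_127 = 122;  b_128 = 235
  b_129 = 175;  b_130 = 43;  b_131 = 106;  b_132 = 136;  b_133 = 163;  b_134 = 244
  b_135 = 111;  b_136 = 243;  b_137 = 149;  b_138 = 142;  b_139 = 78;  b_140 = 49
  b_141 = 106;  b_142 = 67;  b_143 = 51;  b_144 = 27;  b_145 = 230;  b_146 = 92
  b_147 = 231;  b_148 = 244;  b_149 = 191;  b_150 = 223;  b_151 = 29;  b_152 = 106
  b_153 = 18;  b_154 = 125;  b_155 = 10;  b_156 = 203;  b_157 = 7;  b_158 = 43
  b_159 = 194;  b_160 = 128;  b_161 = 139;  b_162 = 100;  b_163 = 63;  b_164 = 251
  b_165 = 197;  b_166 = 6;  b_167 = 134;  b_168 = 201;  b_169 = 90;  b_170 = 67
  b_171 = 171;  b_172 = 27;  b_173 = 62;  b_174 = 180;  b_175 = 143;  b_176 = 196
  b_177 = 47;  b_178 = 71;  b_179 = 77;  b_180 = 162;  b_181 = 234;  b_182 = 21
  b_183 = 90;  b_184 = 107;  b_185 = 159;  b_186 = 171;  b_187 = 154;  b_188 = 184
  b_189 = 243;  b_190 = 148;  b_191 = 207;  b_192 = 195;  b_193 = 117;  b_194 = 126
  b_195 = 126;  b_196 = 97;  b_197 = 10;  b_198 = 3;  b_199 = 99;  b_200 = 155
  b_201 = 22;  b_202 = 76;  b_203 = 183;  b_204 = 84;  b_205 = 95;  b_206 = 111
  b_207 = 253;  b_208 = 218;  b_209 = 130;  b_210 = 173;  b_211 = 106;  b_212 = 203
  b_213 = 119;  b_214 = 171;  b_215 = 242;  b_216 = 48;  b_217 = 219;  b_218 = 132
  b_219 = 31;  b_220 = 75;  b_221 = 165;  b_222 = 246;  b_223 = 54;  b_224 = 249
  b_225 = 122;  b_226 = 131;  b_227 = 91;  b_228 = 155;  b_229 = 110;  b_230 = 36
  b_231 = 95;  b_232 = 164;  b_233 = 79;  b_234 = 87;  b_235 = 45;  b_236 = 18
  b_237 = 218;  b_238 = 69;  b_239 = 58;  b_240 = 235;  b_241 = 143;  b_242 = 43
  b_243 = 202;  b_244 = 232;  b_245 = 67;  b_246 = 52;  b_247 = 47;  b_248 = 147
  b_249 = 85;  b_250 = 110;  b_251 = 174;  b_252 = 145;  b_253 = 170;  b_254 = 195
  b_255 = 147;  b_256 = 27;  b_257 = 70;  b_258 = 60;  b_259 = 135;  b_260 = 180
  b_261 = 255;  b_262 = 255;  b_263 = 221;  b_264 = 74;  b_265 = 242;  b_266 = 221
  b_267 = 202;  b_268 = 203;  b_269 = 231;  b_270 = 43;  b_271 = 34;  b_272 = 224
  b_273 = 43;  b_274 = 164;  b_275 = 255;  b_276 = 155;  b_277 = 133;  b_278 = 230
  b_279 = 230;  b_280 = 41;  b_281 = 154;  b_282 = 195;  b_283 = 11;  b_284 = 27
  b_285 = 158;  b_286 = 148;  b_287 = 47;  b_288 = 132;  b_289 = 111;  b_290 = 103
  b_291 = 13;  b_292 = 130;  b_293 = 202;  b_294 = 117;  b_295 = 26;  b_296 = 107
  b_297 = 127;  b_298 = 171;  b_299 = 250;  b_300 = 24;  b_301 = 147;  b_302 = 212
  b_303 = 143;  b_304 = 99;  b_305 = 53;  b_306 = 94;  b_307 = 222;  b_308 = 193
  b_309 = 74;  b_310 = 131;  b_311 = 195;  b_312 = 155;  b_313 = 118;  b_314 = 44
  b_315 = 87;  b_316 = 20;  b_317 = 159;  b_318 = 143;  b_319 = 189;  b_320 = 186
  b_321 = 98;  b_322 = 13;  b_323 = 42;  b_324 = 203;  b_325 = 87;  b_326 = 171
  b_327 = 82;  b_328 = 144;  b_329 = 123;  b_330 = 196;  b_331 = 223;  b_332 = 235
  b_333 = 101;  b_334 = 214;  b_335 = 150;  b_336 = 89;  b_337 = 186;  b_338 = 3
  b_339 = 187;  b_340 = 155;  b_341 = 206;  b_342 = 4;  b_343 = 255;  b_344 = 100
  b_345 = 143;  b_346 = 119;  b_347 = 237
b_348 = 154·237 + 165·119 + 3·143 = 242
b_349 = 154·242 + 165·237 + 3·119 = 186

186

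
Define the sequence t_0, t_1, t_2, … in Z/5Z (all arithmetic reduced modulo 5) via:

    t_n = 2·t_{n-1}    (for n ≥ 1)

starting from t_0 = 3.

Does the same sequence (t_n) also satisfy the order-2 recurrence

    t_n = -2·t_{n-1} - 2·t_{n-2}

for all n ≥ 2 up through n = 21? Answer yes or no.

Terms t_0..t_21: 3, 1, 2, 4, 3, 1, 2, 4, 3, 1, 2, 4, 3, 1, 2, 4, 3, 1, 2, 4, 3, 1
n=2: candidate gives 2, actual t_2 = 2 ✓
n=3: candidate gives 4, actual t_3 = 4 ✓
n=4: candidate gives 3, actual t_4 = 3 ✓
n=5: candidate gives 1, actual t_5 = 1 ✓
n=6: candidate gives 2, actual t_6 = 2 ✓
n=7: candidate gives 4, actual t_7 = 4 ✓
n=8: candidate gives 3, actual t_8 = 3 ✓
n=9: candidate gives 1, actual t_9 = 1 ✓
n=10: candidate gives 2, actual t_10 = 2 ✓
n=11: candidate gives 4, actual t_11 = 4 ✓
n=12: candidate gives 3, actual t_12 = 3 ✓
n=13: candidate gives 1, actual t_13 = 1 ✓
n=14: candidate gives 2, actual t_14 = 2 ✓
n=15: candidate gives 4, actual t_15 = 4 ✓
n=16: candidate gives 3, actual t_16 = 3 ✓
n=17: candidate gives 1, actual t_17 = 1 ✓
n=18: candidate gives 2, actual t_18 = 2 ✓
n=19: candidate gives 4, actual t_19 = 4 ✓
n=20: candidate gives 3, actual t_20 = 3 ✓
n=21: candidate gives 1, actual t_21 = 1 ✓

yes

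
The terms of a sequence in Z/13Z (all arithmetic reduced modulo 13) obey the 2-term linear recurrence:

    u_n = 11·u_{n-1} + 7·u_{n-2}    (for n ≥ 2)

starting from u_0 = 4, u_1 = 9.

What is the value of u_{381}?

6

u_2 = 11·9 + 7·4 = 10
u_3 = 11·10 + 7·9 = 4
u_4 = 11·4 + 7·10 = 10
u_5 = 11·10 + 7·4 = 8
u_6 = 11·8 + 7·10 = 2
u_7 = 11·2 + 7·8 = 0
u_8 = 11·0 + 7·2 = 1
u_9 = 11·1 + 7·0 = 11
u_10 = 11·11 + 7·1 = 11
u_11 = 11·11 + 7·11 = 3
u_12 = 11·3 + 7·11 = 6
u_13 = 11·6 + 7·3 = 9
u_14 = 11·9 + 7·6 = 11
u_15 = 11·11 + 7·9 = 2
u_16 = 11·2 + 7·11 = 8
u_17 = 11·8 + 7·2 = 11
u_18 = 11·11 + 7·8 = 8
u_19 = 11·8 + 7·11 = 9
u_20 = 11·9 + 7·8 = 12
u_21 = 11·12 + 7·9 = 0
u_22 = 11·0 + 7·12 = 6
u_23 = 11·6 + 7·0 = 1
u_24 = 11·1 + 7·6 = 1
u_25 = 11·1 + 7·1 = 5
u_26 = 11·5 + 7·1 = 10
u_27 = 11·10 + 7·5 = 2
u_28 = 11·2 + 7·10 = 1
u_29 = 11·1 + 7·2 = 12
u_30 = 11·12 + 7·1 = 9
u_31 = 11·9 + 7·12 = 1
u_32 = 11·1 + 7·9 = 9
u_33 = 11·9 + 7·1 = 2
u_34 = 11·2 + 7·9 = 7
u_35 = 11·7 + 7·2 = 0
u_36 = 11·0 + 7·7 = 10
u_37 = 11·10 + 7·0 = 6
u_38 = 11·6 + 7·10 = 6
u_39 = 11·6 + 7·6 = 4
u_40 = 11·4 + 7·6 = 8
u_41 = 11·8 + 7·4 = 12
u_42 = 11·12 + 7·8 = 6
u_43 = 11·6 + 7·12 = 7
u_44 = 11·7 + 7·6 = 2
u_45 = 11·2 + 7·7 = 6
u_46 = 11·6 + 7·2 = 2
u_47 = 11·2 + 7·6 = 12
u_48 = 11·12 + 7·2 = 3
u_49 = 11·3 + 7·12 = 0
u_50 = 11·0 + 7·3 = 8
u_51 = 11·8 + 7·0 = 10
u_52 = 11·10 + 7·8 = 10
u_53 = 11·10 + 7·10 = 11
u_54 = 11·11 + 7·10 = 9
u_55 = 11·9 + 7·11 = 7
u_56 = 11·7 + 7·9 = 10
u_57 = 11·10 + 7·7 = 3
u_58 = 11·3 + 7·10 = 12
u_59 = 11·12 + 7·3 = 10
u_60 = 11·10 + 7·12 = 12
u_61 = 11·12 + 7·10 = 7
u_62 = 11·7 + 7·12 = 5
u_63 = 11·5 + 7·7 = 0
u_64 = 11·0 + 7·5 = 9
u_65 = 11·9 + 7·0 = 8
u_66 = 11·8 + 7·9 = 8
u_67 = 11·8 + 7·8 = 1
u_68 = 11·1 + 7·8 = 2
u_69 = 11·2 + 7·1 = 3
u_70 = 11·3 + 7·2 = 8
u_71 = 11·8 + 7·3 = 5
u_72 = 11·5 + 7·8 = 7
u_73 = 11·7 + 7·5 = 8
u_74 = 11·8 + 7·7 = 7
u_75 = 11·7 + 7·8 = 3
u_76 = 11·3 + 7·7 = 4
u_77 = 11·4 + 7·3 = 0
u_78 = 11·0 + 7·4 = 2
u_79 = 11·2 + 7·0 = 9
u_80 = 11·9 + 7·2 = 9
u_81 = 11·9 + 7·9 = 6
u_82 = 11·6 + 7·9 = 12
u_83 = 11·12 + 7·6 = 5
u_84 = 11·5 + 7·12 = 9
u_85 = 11·9 + 7·5 = 4
u_86 = 11·4 + 7·9 = 3
u_87 = 11·3 + 7·4 = 9
u_88 = 11·9 + 7·3 = 3
u_89 = 11·3 + 7·9 = 5
u_90 = 11·5 + 7·3 = 11
u_91 = 11·11 + 7·5 = 0
u_92 = 11·0 + 7·11 = 12
u_93 = 11·12 + 7·0 = 2
u_94 = 11·2 + 7·12 = 2
u_95 = 11·2 + 7·2 = 10
u_96 = 11·10 + 7·2 = 7
u_97 = 11·7 + 7·10 = 4
u_98 = 11·4 + 7·7 = 2
u_99 = 11·2 + 7·4 = 11
u_100 = 11·11 + 7·2 = 5
u_101 = 11·5 + 7·11 = 2
u_102 = 11·2 + 7·5 = 5
u_103 = 11·5 + 7·2 = 4
u_104 = 11·4 + 7·5 = 1
u_105 = 11·1 + 7·4 = 0
u_106 = 11·0 + 7·1 = 7
u_107 = 11·7 + 7·0 = 12
u_108 = 11·12 + 7·7 = 12
u_109 = 11·12 + 7·12 = 8
u_110 = 11·8 + 7·12 = 3
u_111 = 11·3 + 7·8 = 11
u_112 = 11·11 + 7·3 = 12
u_113 = 11·12 + 7·11 = 1
u_114 = 11·1 + 7·12 = 4
u_115 = 11·4 + 7·1 = 12
u_116 = 11·12 + 7·4 = 4
u_117 = 11·4 + 7·12 = 11
u_118 = 11·11 + 7·4 = 6
u_119 = 11·6 + 7·11 = 0
u_120 = 11·0 + 7·6 = 3
u_121 = 11·3 + 7·0 = 7
u_122 = 11·7 + 7·3 = 7
u_123 = 11·7 + 7·7 = 9
u_124 = 11·9 + 7·7 = 5
u_125 = 11·5 + 7·9 = 1
u_126 = 11·1 + 7·5 = 7
u_127 = 11·7 + 7·1 = 6
u_128 = 11·6 + 7·7 = 11
u_129 = 11·11 + 7·6 = 7
u_130 = 11·7 + 7·11 = 11
u_131 = 11·11 + 7·7 = 1
u_132 = 11·1 + 7·11 = 10
u_133 = 11·10 + 7·1 = 0
u_134 = 11·0 + 7·10 = 5
u_135 = 11·5 + 7·0 = 3
u_136 = 11·3 + 7·5 = 3
u_137 = 11·3 + 7·3 = 2
u_138 = 11·2 + 7·3 = 4
u_139 = 11·4 + 7·2 = 6
u_140 = 11·6 + 7·4 = 3
u_141 = 11·3 + 7·6 = 10
u_142 = 11·10 + 7·3 = 1
u_143 = 11·1 + 7·10 = 3
u_144 = 11·3 + 7·1 = 1
u_145 = 11·1 + 7·3 = 6
u_146 = 11·6 + 7·1 = 8
u_147 = 11·8 + 7·6 = 0
u_148 = 11·0 + 7·8 = 4
u_149 = 11·4 + 7·0 = 5
u_150 = 11·5 + 7·4 = 5
u_151 = 11·5 + 7·5 = 12
u_152 = 11·12 + 7·5 = 11
u_153 = 11·11 + 7·12 = 10
u_154 = 11·10 + 7·11 = 5
u_155 = 11·5 + 7·10 = 8
u_156 = 11·8 + 7·5 = 6
u_157 = 11·6 + 7·8 = 5
u_158 = 11·5 + 7·6 = 6
u_159 = 11·6 + 7·5 = 10
u_160 = 11·10 + 7·6 = 9
u_161 = 11·9 + 7·10 = 0
u_162 = 11·0 + 7·9 = 11
u_163 = 11·11 + 7·0 = 4
u_164 = 11·4 + 7·11 = 4
u_165 = 11·4 + 7·4 = 7
u_166 = 11·7 + 7·4 = 1
u_167 = 11·1 + 7·7 = 8
u_168 = 11·8 + 7·1 = 4
u_169 = 11·4 + 7·8 = 9
(u_168, u_169) = (4, 9) = (u_0, u_1), so the sequence has period 168.
381 ≡ 45 (mod 168), hence u_381 = u_45 = 6.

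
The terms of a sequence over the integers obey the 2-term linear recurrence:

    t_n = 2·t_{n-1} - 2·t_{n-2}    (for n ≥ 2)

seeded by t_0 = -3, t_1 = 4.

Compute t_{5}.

-16

t_2 = 2·4 + -2·-3 = 14
t_3 = 2·14 + -2·4 = 20
t_4 = 2·20 + -2·14 = 12
t_5 = 2·12 + -2·20 = -16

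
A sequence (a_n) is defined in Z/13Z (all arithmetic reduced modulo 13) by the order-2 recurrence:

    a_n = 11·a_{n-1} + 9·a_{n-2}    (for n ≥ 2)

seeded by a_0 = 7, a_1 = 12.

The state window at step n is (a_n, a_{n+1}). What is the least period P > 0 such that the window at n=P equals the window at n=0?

n=0: window = (7, 12)
n=1: window = (12, 0)
n=2: window = (0, 4)
n=3: window = (4, 5)
n=4: window = (5, 0)
n=5: window = (0, 6)
n=6: window = (6, 1)
n=7: window = (1, 0)
n=8: window = (0, 9)
n=9: window = (9, 8)
n=10: window = (8, 0)
n=11: window = (0, 7)
n=12: window = (7, 12)
window at n=12 equals window at n=0 → period = 12

12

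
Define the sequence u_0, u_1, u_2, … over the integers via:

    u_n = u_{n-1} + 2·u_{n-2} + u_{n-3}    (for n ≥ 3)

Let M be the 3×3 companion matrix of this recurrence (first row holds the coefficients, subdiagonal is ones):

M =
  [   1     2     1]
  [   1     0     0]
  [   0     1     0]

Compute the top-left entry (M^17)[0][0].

(M^17)[0][0] is the top entry after applying M 17 times to the unit state (1, 0, 0). Equivalently it is h_{19} for the auxiliary sequence (h_n) obeying the same recurrence with h_2 = 1 and h_i = 0 for 0 ≤ i < 2:
h_3 = 1·1 + 2·0 + 1·0 = 1
h_4 = 1·1 + 2·1 + 1·0 = 3
h_5 = 1·3 + 2·1 + 1·1 = 6
h_6 = 1·6 + 2·3 + 1·1 = 13
h_7 = 1·13 + 2·6 + 1·3 = 28
h_8 = 1·28 + 2·13 + 1·6 = 60
h_9 = 1·60 + 2·28 + 1·13 = 129
h_10 = 1·129 + 2·60 + 1·28 = 277
h_11 = 1·277 + 2·129 + 1·60 = 595
h_12 = 1·595 + 2·277 + 1·129 = 1278
h_13 = 1·1278 + 2·595 + 1·277 = 2745
h_14 = 1·2745 + 2·1278 + 1·595 = 5896
h_15 = 1·5896 + 2·2745 + 1·1278 = 12664
h_16 = 1·12664 + 2·5896 + 1·2745 = 27201
h_17 = 1·27201 + 2·12664 + 1·5896 = 58425
h_18 = 1·58425 + 2·27201 + 1·12664 = 125491
h_19 = 1·125491 + 2·58425 + 1·27201 = 269542

269542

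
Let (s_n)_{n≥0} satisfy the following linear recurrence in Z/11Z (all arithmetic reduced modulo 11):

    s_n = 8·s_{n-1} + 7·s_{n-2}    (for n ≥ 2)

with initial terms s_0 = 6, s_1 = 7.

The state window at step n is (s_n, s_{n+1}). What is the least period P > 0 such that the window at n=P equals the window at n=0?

5

n=0: window = (6, 7)
n=1: window = (7, 10)
n=2: window = (10, 8)
n=3: window = (8, 2)
n=4: window = (2, 6)
n=5: window = (6, 7)
window at n=5 equals window at n=0 → period = 5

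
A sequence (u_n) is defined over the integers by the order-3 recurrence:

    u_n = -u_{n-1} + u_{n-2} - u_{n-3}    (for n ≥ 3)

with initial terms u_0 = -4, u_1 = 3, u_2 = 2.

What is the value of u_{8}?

-64

u_3 = -1·2 + 1·3 + -1·-4 = 5
u_4 = -1·5 + 1·2 + -1·3 = -6
u_5 = -1·-6 + 1·5 + -1·2 = 9
u_6 = -1·9 + 1·-6 + -1·5 = -20
u_7 = -1·-20 + 1·9 + -1·-6 = 35
u_8 = -1·35 + 1·-20 + -1·9 = -64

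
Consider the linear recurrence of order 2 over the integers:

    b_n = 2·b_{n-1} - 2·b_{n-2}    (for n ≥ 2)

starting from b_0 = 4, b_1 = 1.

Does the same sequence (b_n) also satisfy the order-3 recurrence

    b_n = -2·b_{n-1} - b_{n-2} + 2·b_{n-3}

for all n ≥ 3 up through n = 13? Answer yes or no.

Terms b_0..b_13: 4, 1, -6, -14, -16, -4, 24, 56, 64, 16, -96, -224, -256, -64
n=3: candidate gives 19, actual b_3 = -14 ✗

no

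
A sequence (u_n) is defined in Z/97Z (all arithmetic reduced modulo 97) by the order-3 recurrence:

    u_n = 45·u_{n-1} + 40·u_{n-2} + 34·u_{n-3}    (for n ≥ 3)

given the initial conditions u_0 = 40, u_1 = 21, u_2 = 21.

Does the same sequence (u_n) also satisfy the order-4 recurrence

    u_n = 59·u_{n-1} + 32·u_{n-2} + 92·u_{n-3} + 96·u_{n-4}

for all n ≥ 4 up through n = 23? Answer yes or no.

Terms u_0..u_23: 40, 21, 21, 41, 4, 12, 57, 77, 42, 21, 5, 68, 94, 39, 67, 11, 39, 11, 4, 6, 28, 84, 60, 28
n=4: candidate gives 36, actual u_4 = 4 ✗

no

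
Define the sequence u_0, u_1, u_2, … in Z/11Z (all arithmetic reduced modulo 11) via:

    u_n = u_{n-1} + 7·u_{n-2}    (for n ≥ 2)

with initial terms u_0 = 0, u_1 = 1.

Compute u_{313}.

u_2 = 1·1 + 7·0 = 1
u_3 = 1·1 + 7·1 = 8
u_4 = 1·8 + 7·1 = 4
u_5 = 1·4 + 7·8 = 5
u_6 = 1·5 + 7·4 = 0
u_7 = 1·0 + 7·5 = 2
u_8 = 1·2 + 7·0 = 2
u_9 = 1·2 + 7·2 = 5
u_10 = 1·5 + 7·2 = 8
u_11 = 1·8 + 7·5 = 10
u_12 = 1·10 + 7·8 = 0
u_13 = 1·0 + 7·10 = 4
u_14 = 1·4 + 7·0 = 4
u_15 = 1·4 + 7·4 = 10
u_16 = 1·10 + 7·4 = 5
u_17 = 1·5 + 7·10 = 9
u_18 = 1·9 + 7·5 = 0
u_19 = 1·0 + 7·9 = 8
u_20 = 1·8 + 7·0 = 8
u_21 = 1·8 + 7·8 = 9
u_22 = 1·9 + 7·8 = 10
u_23 = 1·10 + 7·9 = 7
u_24 = 1·7 + 7·10 = 0
u_25 = 1·0 + 7·7 = 5
u_26 = 1·5 + 7·0 = 5
u_27 = 1·5 + 7·5 = 7
u_28 = 1·7 + 7·5 = 9
u_29 = 1·9 + 7·7 = 3
u_30 = 1·3 + 7·9 = 0
u_31 = 1·0 + 7·3 = 10
u_32 = 1·10 + 7·0 = 10
u_33 = 1·10 + 7·10 = 3
u_34 = 1·3 + 7·10 = 7
u_35 = 1·7 + 7·3 = 6
u_36 = 1·6 + 7·7 = 0
u_37 = 1·0 + 7·6 = 9
u_38 = 1·9 + 7·0 = 9
u_39 = 1·9 + 7·9 = 6
u_40 = 1·6 + 7·9 = 3
u_41 = 1·3 + 7·6 = 1
u_42 = 1·1 + 7·3 = 0
u_43 = 1·0 + 7·1 = 7
u_44 = 1·7 + 7·0 = 7
u_45 = 1·7 + 7·7 = 1
u_46 = 1·1 + 7·7 = 6
u_47 = 1·6 + 7·1 = 2
u_48 = 1·2 + 7·6 = 0
u_49 = 1·0 + 7·2 = 3
u_50 = 1·3 + 7·0 = 3
u_51 = 1·3 + 7·3 = 2
u_52 = 1·2 + 7·3 = 1
u_53 = 1·1 + 7·2 = 4
u_54 = 1·4 + 7·1 = 0
u_55 = 1·0 + 7·4 = 6
u_56 = 1·6 + 7·0 = 6
u_57 = 1·6 + 7·6 = 4
u_58 = 1·4 + 7·6 = 2
u_59 = 1·2 + 7·4 = 8
u_60 = 1·8 + 7·2 = 0
u_61 = 1·0 + 7·8 = 1
(u_60, u_61) = (0, 1) = (u_0, u_1), so the sequence has period 60.
313 ≡ 13 (mod 60), hence u_313 = u_13 = 4.

4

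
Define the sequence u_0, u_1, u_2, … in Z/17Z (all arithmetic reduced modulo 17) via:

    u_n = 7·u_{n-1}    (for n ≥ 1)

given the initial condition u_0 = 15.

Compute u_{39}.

u_1 = 7·15 = 3
u_2 = 7·3 = 4
u_3 = 7·4 = 11
u_4 = 7·11 = 9
u_5 = 7·9 = 12
u_6 = 7·12 = 16
u_7 = 7·16 = 10
u_8 = 7·10 = 2
u_9 = 7·2 = 14
u_10 = 7·14 = 13
u_11 = 7·13 = 6
u_12 = 7·6 = 8
u_13 = 7·8 = 5
u_14 = 7·5 = 1
u_15 = 7·1 = 7
u_16 = 7·7 = 15
(u_16) = (15) = (u_0), so the sequence has period 16.
39 ≡ 7 (mod 16), hence u_39 = u_7 = 10.

10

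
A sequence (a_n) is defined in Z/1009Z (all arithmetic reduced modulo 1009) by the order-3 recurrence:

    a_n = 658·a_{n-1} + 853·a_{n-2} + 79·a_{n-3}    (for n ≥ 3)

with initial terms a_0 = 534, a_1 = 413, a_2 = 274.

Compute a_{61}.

854

a_3 = 658·274 + 853·413 + 79·534 = 646
a_4 = 658·646 + 853·274 + 79·413 = 252
a_5 = 658·252 + 853·646 + 79·274 = 921
a_6 = 658·921 + 853·252 + 79·646 = 232
a_7 = 658·232 + 853·921 + 79·252 = 636
a_8 = 658·636 + 853·232 + 79·921 = 1005
a_9 = 658·1005 + 853·636 + 79·232 = 227
a_10 = 658·227 + 853·1005 + 79·636 = 452
a_11 = 658·452 + 853·227 + 79·1005 = 357
a_12 = 658·357 + 853·452 + 79·227 = 707
a_13 = 658·707 + 853·357 + 79·452 = 253
a_14 = 658·253 + 853·707 + 79·357 = 638
a_15 = 658·638 + 853·253 + 79·707 = 301
a_16 = 658·301 + 853·638 + 79·253 = 464
a_17 = 658·464 + 853·301 + 79·638 = 4
a_18 = 658·4 + 853·464 + 79·301 = 441
a_19 = 658·441 + 853·4 + 79·464 = 303
a_20 = 658·303 + 853·441 + 79·4 = 733
a_21 = 658·733 + 853·303 + 79·441 = 700
a_22 = 658·700 + 853·733 + 79·303 = 895
a_23 = 658·895 + 853·700 + 79·733 = 829
a_24 = 658·829 + 853·895 + 79·700 = 49
a_25 = 658·49 + 853·829 + 79·895 = 866
a_26 = 658·866 + 853·49 + 79·829 = 77
a_27 = 658·77 + 853·866 + 79·49 = 161
a_28 = 658·161 + 853·77 + 79·866 = 900
a_29 = 658·900 + 853·161 + 79·77 = 55
a_30 = 658·55 + 853·900 + 79·161 = 328
a_31 = 658·328 + 853·55 + 79·900 = 869
a_32 = 658·869 + 853·328 + 79·55 = 299
a_33 = 658·299 + 853·869 + 79·328 = 316
a_34 = 658·316 + 853·299 + 79·869 = 892
a_35 = 658·892 + 853·316 + 79·299 = 257
a_36 = 658·257 + 853·892 + 79·316 = 432
a_37 = 658·432 + 853·257 + 79·892 = 833
a_38 = 658·833 + 853·432 + 79·257 = 561
a_39 = 658·561 + 853·833 + 79·432 = 888
a_40 = 658·888 + 853·561 + 79·833 = 582
a_41 = 658·582 + 853·888 + 79·561 = 173
a_42 = 658·173 + 853·582 + 79·888 = 366
a_43 = 658·366 + 853·173 + 79·582 = 505
a_44 = 658·505 + 853·366 + 79·173 = 287
a_45 = 658·287 + 853·505 + 79·366 = 747
a_46 = 658·747 + 853·287 + 79·505 = 311
a_47 = 658·311 + 853·747 + 79·287 = 798
a_48 = 658·798 + 853·311 + 79·747 = 811
a_49 = 658·811 + 853·798 + 79·311 = 858
a_50 = 658·858 + 853·811 + 79·798 = 626
a_51 = 658·626 + 853·858 + 79·811 = 78
a_52 = 658·78 + 853·626 + 79·858 = 261
a_53 = 658·261 + 853·78 + 79·626 = 161
a_54 = 658·161 + 853·261 + 79·78 = 754
a_55 = 658·754 + 853·161 + 79·261 = 252
a_56 = 658·252 + 853·754 + 79·161 = 371
a_57 = 658·371 + 853·252 + 79·754 = 14
a_58 = 658·14 + 853·371 + 79·252 = 505
a_59 = 658·505 + 853·14 + 79·371 = 211
a_60 = 658·211 + 853·505 + 79·14 = 624
a_61 = 658·624 + 853·211 + 79·505 = 854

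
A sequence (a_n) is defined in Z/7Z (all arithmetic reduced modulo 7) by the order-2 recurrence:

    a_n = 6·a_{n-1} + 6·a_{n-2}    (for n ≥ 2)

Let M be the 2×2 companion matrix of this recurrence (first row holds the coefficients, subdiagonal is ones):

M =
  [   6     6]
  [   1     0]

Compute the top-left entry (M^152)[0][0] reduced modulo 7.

(M^152)[0][0] is the top entry after applying M 152 times to the unit state (1, 0). Equivalently it is h_{153} for the auxiliary sequence (h_n) obeying the same recurrence with h_1 = 1 and h_i = 0 for 0 ≤ i < 1:
h_2 = 6·1 + 6·0 = 6
h_3 = 6·6 + 6·1 = 0
h_4 = 6·0 + 6·6 = 1
(h_3, h_4) = (0, 1) = (h_0, h_1), so the sequence has period 3.
153 ≡ 0 (mod 3), hence h_153 = h_0 = 0.

0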